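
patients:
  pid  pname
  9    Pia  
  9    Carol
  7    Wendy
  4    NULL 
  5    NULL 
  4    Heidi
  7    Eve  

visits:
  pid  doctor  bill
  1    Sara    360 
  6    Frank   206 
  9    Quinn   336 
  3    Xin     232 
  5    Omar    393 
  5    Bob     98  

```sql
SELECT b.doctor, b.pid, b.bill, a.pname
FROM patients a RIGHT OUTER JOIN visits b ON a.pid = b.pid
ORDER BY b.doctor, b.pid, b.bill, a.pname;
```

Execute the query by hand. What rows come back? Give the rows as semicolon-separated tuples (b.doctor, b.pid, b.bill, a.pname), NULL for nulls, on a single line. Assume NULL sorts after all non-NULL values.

RIGHT JOIN keeps every row from `visits`; unmatched rows get NULL for `patients`'s columns.
Matching on a.pid = b.pid.
Matched pairs: 4; unmatched b rows kept: 3.

(Bob, 5, 98, NULL); (Frank, 6, 206, NULL); (Omar, 5, 393, NULL); (Quinn, 9, 336, Carol); (Quinn, 9, 336, Pia); (Sara, 1, 360, NULL); (Xin, 3, 232, NULL)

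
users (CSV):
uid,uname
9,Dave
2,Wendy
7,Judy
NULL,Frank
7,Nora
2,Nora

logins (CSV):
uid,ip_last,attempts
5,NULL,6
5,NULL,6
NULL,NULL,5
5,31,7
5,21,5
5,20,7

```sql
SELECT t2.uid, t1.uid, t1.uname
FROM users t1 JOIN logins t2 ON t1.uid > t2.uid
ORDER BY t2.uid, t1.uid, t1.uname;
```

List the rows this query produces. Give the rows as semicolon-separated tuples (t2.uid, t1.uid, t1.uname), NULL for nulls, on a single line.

INNER JOIN keeps only pairs where the ON condition holds.
Matching on t1.uid > t2.uid. A NULL in a compared column never satisfies the condition.
- t1 (uid=9) pairs with 5 row(s) of t2.
- t1 (uid=2) has no partner → excluded.
- t1 (uid=7) pairs with 5 row(s) of t2.
- t1 (uid=NULL) has no partner → excluded.
- t1 (uid=7) pairs with 5 row(s) of t2.
- t1 (uid=2) has no partner → excluded.

(5, 7, Judy); (5, 7, Judy); (5, 7, Judy); (5, 7, Judy); (5, 7, Judy); (5, 7, Nora); (5, 7, Nora); (5, 7, Nora); (5, 7, Nora); (5, 7, Nora); (5, 9, Dave); (5, 9, Dave); (5, 9, Dave); (5, 9, Dave); (5, 9, Dave)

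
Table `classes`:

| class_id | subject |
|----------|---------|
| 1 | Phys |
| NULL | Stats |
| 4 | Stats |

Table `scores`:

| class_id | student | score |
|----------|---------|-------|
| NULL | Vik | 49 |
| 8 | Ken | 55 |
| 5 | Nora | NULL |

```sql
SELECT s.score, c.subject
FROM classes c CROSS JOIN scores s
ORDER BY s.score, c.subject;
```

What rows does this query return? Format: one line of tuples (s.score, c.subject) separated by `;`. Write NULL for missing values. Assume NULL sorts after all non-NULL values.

(49, Phys); (49, Stats); (49, Stats); (55, Phys); (55, Stats); (55, Stats); (NULL, Phys); (NULL, Stats); (NULL, Stats)

CROSS JOIN pairs every row of `classes` with every row of `scores`: 3 × 3 = 9 rows.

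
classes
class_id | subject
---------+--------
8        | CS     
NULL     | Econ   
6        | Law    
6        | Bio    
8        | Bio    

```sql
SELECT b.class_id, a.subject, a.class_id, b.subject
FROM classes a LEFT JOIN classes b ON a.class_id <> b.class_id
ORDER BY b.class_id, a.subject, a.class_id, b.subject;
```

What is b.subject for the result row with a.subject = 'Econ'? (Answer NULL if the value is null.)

LEFT JOIN keeps every row from `classes a`; unmatched rows get NULL for `classes b`'s columns.
Matching on a.class_id <> b.class_id. A NULL in a compared column never satisfies the condition.
- a (class_id=8) pairs with 2 row(s) of b.
- a (class_id=NULL) has no partner → padded with NULL.
- a (class_id=6) pairs with 2 row(s) of b.
- a (class_id=6) pairs with 2 row(s) of b.
- a (class_id=8) pairs with 2 row(s) of b.

NULL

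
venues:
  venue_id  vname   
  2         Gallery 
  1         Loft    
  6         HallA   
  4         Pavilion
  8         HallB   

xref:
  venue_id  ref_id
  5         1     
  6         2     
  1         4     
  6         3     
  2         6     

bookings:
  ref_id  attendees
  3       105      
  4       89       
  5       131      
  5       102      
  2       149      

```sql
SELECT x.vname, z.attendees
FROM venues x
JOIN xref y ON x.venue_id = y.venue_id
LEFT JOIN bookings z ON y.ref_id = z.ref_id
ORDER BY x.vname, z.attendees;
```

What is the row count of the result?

4

Joins associate left-to-right: venues INNER JOIN xref on venue_id gives 4 intermediate row(s).
Then LEFT JOIN `bookings z` on ref_id: each of those 4 rows is kept; rows whose y.ref_id has no match in z get NULL for z's columns.
Result: 4 row(s).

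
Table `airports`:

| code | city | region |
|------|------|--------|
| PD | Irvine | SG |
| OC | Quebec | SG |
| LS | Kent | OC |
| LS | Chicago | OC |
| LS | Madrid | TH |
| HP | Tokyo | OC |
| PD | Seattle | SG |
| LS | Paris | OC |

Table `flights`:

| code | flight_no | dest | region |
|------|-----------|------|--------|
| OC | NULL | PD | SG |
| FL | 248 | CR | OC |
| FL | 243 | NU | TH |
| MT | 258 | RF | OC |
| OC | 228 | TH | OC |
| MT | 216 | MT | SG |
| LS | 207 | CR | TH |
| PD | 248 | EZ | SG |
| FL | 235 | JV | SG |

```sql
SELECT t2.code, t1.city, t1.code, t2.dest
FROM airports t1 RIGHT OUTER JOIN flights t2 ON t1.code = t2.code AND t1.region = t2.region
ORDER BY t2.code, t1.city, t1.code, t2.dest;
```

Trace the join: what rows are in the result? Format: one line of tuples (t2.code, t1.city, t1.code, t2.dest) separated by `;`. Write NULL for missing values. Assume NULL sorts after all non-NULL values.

(FL, NULL, NULL, CR); (FL, NULL, NULL, JV); (FL, NULL, NULL, NU); (LS, Madrid, LS, CR); (MT, NULL, NULL, MT); (MT, NULL, NULL, RF); (OC, Quebec, OC, PD); (OC, NULL, NULL, TH); (PD, Irvine, PD, EZ); (PD, Seattle, PD, EZ)

RIGHT JOIN keeps every row from `flights`; unmatched rows get NULL for `airports`'s columns.
Matching on t1.code = t2.code AND t1.region = t2.region.
- t1 (code=PD, region=SG) pairs with 1 row(s) of t2.
- t1 (code=OC, region=SG) pairs with 1 row(s) of t2.
- t1 (code=LS, region=OC) has no partner in t2.
- t1 (code=LS, region=OC) has no partner in t2.
- t1 (code=LS, region=TH) pairs with 1 row(s) of t2.
- t1 (code=HP, region=OC) has no partner in t2.
- t1 (code=PD, region=SG) pairs with 1 row(s) of t2.
- t1 (code=LS, region=OC) has no partner in t2.
- plus 6 unmatched t2 row(s), each kept with NULL t1 columns.
After projecting and ordering:
t2.code | t1.city | t1.code | t2.dest
FL | NULL | NULL | CR
FL | NULL | NULL | JV
FL | NULL | NULL | NU
LS | Madrid | LS | CR
MT | NULL | NULL | MT
MT | NULL | NULL | RF
OC | Quebec | OC | PD
OC | NULL | NULL | TH
PD | Irvine | PD | EZ
PD | Seattle | PD | EZ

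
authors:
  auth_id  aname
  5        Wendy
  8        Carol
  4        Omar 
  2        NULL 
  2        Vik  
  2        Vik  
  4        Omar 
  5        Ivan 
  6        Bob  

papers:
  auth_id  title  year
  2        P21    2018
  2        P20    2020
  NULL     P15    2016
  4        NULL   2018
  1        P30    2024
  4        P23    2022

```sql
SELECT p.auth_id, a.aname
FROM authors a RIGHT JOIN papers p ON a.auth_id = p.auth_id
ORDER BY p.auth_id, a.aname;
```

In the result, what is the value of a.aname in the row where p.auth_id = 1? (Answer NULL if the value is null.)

NULL

RIGHT JOIN keeps every row from `papers`; unmatched rows get NULL for `authors`'s columns.
Matching on a.auth_id = p.auth_id. A NULL in a compared column never satisfies the condition.
- auth_id=5: no matching p row.
- auth_id=8: no matching p row.
- auth_id=4: 2 matching p row(s), so 2 row(s) emitted.
- auth_id=2: 2 matching p row(s), so 2 row(s) emitted.
- auth_id=2: 2 matching p row(s), so 2 row(s) emitted.
- auth_id=2: 2 matching p row(s), so 2 row(s) emitted.
- auth_id=4: 2 matching p row(s), so 2 row(s) emitted.
- auth_id=5: no matching p row.
- auth_id=6: no matching p row.
- 2 p row(s) had no a match → kept, a columns NULL.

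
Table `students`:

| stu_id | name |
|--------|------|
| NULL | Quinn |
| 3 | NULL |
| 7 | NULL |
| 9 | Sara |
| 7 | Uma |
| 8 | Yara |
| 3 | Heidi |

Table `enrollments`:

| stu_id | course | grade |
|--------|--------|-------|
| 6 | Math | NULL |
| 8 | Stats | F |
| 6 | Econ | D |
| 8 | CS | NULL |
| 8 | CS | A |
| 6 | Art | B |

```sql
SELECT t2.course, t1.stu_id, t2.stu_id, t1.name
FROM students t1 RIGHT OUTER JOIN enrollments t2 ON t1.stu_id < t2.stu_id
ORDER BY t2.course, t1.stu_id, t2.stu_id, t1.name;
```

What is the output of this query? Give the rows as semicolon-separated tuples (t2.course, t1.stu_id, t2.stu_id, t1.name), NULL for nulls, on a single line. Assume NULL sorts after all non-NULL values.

RIGHT JOIN keeps every row from `enrollments`; unmatched rows get NULL for `students`'s columns.
Matching on t1.stu_id < t2.stu_id. A NULL in a compared column never satisfies the condition.
- stu_id=NULL: no matching t2 row.
- stu_id=3: 6 matching t2 row(s), so 6 row(s) emitted.
- stu_id=7: 3 matching t2 row(s), so 3 row(s) emitted.
- stu_id=9: no matching t2 row.
- stu_id=7: 3 matching t2 row(s), so 3 row(s) emitted.
- stu_id=8: no matching t2 row.
- stu_id=3: 6 matching t2 row(s), so 6 row(s) emitted.
- every t2 row matched at least one t1 row.

(Art, 3, 6, Heidi); (Art, 3, 6, NULL); (CS, 3, 8, Heidi); (CS, 3, 8, Heidi); (CS, 3, 8, NULL); (CS, 3, 8, NULL); (CS, 7, 8, Uma); (CS, 7, 8, Uma); (CS, 7, 8, NULL); (CS, 7, 8, NULL); (Econ, 3, 6, Heidi); (Econ, 3, 6, NULL); (Math, 3, 6, Heidi); (Math, 3, 6, NULL); (Stats, 3, 8, Heidi); (Stats, 3, 8, NULL); (Stats, 7, 8, Uma); (Stats, 7, 8, NULL)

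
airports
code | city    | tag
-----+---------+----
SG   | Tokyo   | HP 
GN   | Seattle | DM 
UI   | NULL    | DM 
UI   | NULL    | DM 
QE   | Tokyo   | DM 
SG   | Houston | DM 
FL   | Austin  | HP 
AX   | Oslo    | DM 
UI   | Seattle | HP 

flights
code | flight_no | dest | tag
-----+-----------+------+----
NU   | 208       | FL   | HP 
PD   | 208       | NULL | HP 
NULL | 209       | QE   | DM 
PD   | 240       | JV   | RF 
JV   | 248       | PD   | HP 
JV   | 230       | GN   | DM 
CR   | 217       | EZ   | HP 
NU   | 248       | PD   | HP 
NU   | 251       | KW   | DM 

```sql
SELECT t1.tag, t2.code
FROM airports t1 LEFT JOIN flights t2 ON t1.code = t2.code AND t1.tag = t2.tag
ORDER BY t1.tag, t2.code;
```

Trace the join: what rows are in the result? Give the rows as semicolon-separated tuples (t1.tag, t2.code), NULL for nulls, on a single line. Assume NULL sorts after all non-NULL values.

LEFT JOIN keeps every row from `airports`; unmatched rows get NULL for `flights`'s columns.
Matching on t1.code = t2.code AND t1.tag = t2.tag. A NULL in a compared column never satisfies the condition.
Matched pairs: 0; unmatched t1 rows kept: 9.

(DM, NULL); (DM, NULL); (DM, NULL); (DM, NULL); (DM, NULL); (DM, NULL); (HP, NULL); (HP, NULL); (HP, NULL)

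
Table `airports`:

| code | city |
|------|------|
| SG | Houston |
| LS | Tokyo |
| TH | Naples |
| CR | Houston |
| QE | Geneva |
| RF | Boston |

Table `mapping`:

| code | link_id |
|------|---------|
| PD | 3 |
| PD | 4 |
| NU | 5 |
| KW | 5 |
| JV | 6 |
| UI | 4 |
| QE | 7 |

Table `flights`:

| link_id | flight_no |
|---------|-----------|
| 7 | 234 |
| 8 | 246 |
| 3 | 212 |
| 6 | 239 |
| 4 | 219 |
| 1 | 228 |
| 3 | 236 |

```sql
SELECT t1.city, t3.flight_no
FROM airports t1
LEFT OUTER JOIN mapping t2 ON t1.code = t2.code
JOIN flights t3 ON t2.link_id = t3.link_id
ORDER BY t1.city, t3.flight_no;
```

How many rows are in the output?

1

Step 1 — t1 LEFT JOIN t2 on code → 6 row(s).
Then INNER JOIN `flights t3` on link_id: keep only rows whose t2.link_id appears in t3.
Result: 1 row(s).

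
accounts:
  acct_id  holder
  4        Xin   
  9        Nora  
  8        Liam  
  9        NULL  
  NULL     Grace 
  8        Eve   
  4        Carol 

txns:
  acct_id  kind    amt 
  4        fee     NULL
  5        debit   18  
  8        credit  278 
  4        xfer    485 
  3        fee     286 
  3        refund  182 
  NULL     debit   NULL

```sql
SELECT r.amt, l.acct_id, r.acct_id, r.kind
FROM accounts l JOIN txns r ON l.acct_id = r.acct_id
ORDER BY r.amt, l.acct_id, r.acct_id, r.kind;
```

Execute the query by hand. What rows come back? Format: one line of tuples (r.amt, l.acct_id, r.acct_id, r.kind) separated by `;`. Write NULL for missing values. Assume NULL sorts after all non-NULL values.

(278, 8, 8, credit); (278, 8, 8, credit); (485, 4, 4, xfer); (485, 4, 4, xfer); (NULL, 4, 4, fee); (NULL, 4, 4, fee)

INNER JOIN keeps only pairs where the ON condition holds.
Matching on l.acct_id = r.acct_id. A NULL in a compared column never satisfies the condition.
- l[0] acct_id=4 → 2 match(es) in r → 2 row(s).
- l[1] acct_id=9 → no match; dropped.
- l[2] acct_id=8 → 1 match(es) in r → 1 row(s).
- l[3] acct_id=9 → no match; dropped.
- l[4] acct_id=NULL → no match; dropped.
- l[5] acct_id=8 → 1 match(es) in r → 1 row(s).
- l[6] acct_id=4 → 2 match(es) in r → 2 row(s).
After projecting and ordering:
r.amt | l.acct_id | r.acct_id | r.kind
278 | 8 | 8 | credit
278 | 8 | 8 | credit
485 | 4 | 4 | xfer
485 | 4 | 4 | xfer
NULL | 4 | 4 | fee
NULL | 4 | 4 | fee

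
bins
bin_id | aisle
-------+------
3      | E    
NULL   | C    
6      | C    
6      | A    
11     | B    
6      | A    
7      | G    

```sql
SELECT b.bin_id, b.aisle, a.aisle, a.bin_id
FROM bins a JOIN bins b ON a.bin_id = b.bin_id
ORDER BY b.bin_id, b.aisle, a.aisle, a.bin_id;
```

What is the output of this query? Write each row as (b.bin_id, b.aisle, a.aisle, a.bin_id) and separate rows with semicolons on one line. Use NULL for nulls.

INNER JOIN keeps only pairs where the ON condition holds.
Matching on a.bin_id = b.bin_id. A NULL in a compared column never satisfies the condition.
- bin_id=3: 1 matching b row(s), so 1 row(s) emitted.
- bin_id=NULL: no matching b row, dropped.
- bin_id=6: 3 matching b row(s), so 3 row(s) emitted.
- bin_id=6: 3 matching b row(s), so 3 row(s) emitted.
- bin_id=11: 1 matching b row(s), so 1 row(s) emitted.
- bin_id=6: 3 matching b row(s), so 3 row(s) emitted.
- bin_id=7: 1 matching b row(s), so 1 row(s) emitted.

(3, E, E, 3); (6, A, A, 6); (6, A, A, 6); (6, A, A, 6); (6, A, A, 6); (6, A, C, 6); (6, A, C, 6); (6, C, A, 6); (6, C, A, 6); (6, C, C, 6); (7, G, G, 7); (11, B, B, 11)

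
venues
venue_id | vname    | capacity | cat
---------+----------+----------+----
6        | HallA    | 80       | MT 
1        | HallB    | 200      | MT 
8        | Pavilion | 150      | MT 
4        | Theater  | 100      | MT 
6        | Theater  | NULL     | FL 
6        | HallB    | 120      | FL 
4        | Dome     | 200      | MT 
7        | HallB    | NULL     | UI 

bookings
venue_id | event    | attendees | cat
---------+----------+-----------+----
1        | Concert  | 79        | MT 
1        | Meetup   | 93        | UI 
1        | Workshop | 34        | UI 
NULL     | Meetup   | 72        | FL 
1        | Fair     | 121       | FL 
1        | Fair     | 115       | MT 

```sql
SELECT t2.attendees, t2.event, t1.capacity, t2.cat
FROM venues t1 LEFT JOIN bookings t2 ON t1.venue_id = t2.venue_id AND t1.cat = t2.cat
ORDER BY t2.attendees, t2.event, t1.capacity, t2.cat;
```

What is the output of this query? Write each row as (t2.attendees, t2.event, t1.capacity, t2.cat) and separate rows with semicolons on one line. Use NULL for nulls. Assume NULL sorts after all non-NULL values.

LEFT JOIN keeps every row from `venues`; unmatched rows get NULL for `bookings`'s columns.
Matching on t1.venue_id = t2.venue_id AND t1.cat = t2.cat. A NULL in a compared column never satisfies the condition.
Matched pairs: 2; unmatched t1 rows kept: 7.

(79, Concert, 200, MT); (115, Fair, 200, MT); (NULL, NULL, 80, NULL); (NULL, NULL, 100, NULL); (NULL, NULL, 120, NULL); (NULL, NULL, 150, NULL); (NULL, NULL, 200, NULL); (NULL, NULL, NULL, NULL); (NULL, NULL, NULL, NULL)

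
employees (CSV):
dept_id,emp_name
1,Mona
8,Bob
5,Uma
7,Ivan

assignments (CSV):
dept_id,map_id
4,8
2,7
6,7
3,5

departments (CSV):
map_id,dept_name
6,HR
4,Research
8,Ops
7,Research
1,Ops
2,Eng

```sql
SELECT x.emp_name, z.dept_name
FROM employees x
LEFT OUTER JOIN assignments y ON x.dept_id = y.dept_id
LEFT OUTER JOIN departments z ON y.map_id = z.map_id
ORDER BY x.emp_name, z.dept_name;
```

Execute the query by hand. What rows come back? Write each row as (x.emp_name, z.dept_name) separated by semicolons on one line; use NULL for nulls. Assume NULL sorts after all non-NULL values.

(Bob, NULL); (Ivan, NULL); (Mona, NULL); (Uma, NULL)

Evaluate left to right. First `employees x LEFT JOIN assignments y` on dept_id: 4 row(s).
Then LEFT JOIN `departments z` on map_id: each of those 4 rows is kept; rows whose y.map_id has no match in z get NULL for z's columns.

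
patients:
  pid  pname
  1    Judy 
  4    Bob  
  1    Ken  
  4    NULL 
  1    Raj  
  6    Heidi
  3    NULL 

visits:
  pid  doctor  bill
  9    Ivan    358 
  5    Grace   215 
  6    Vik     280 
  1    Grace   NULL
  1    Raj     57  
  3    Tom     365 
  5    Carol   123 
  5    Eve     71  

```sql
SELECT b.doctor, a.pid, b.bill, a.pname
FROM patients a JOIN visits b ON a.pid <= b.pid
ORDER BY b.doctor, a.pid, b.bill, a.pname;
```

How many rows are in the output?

42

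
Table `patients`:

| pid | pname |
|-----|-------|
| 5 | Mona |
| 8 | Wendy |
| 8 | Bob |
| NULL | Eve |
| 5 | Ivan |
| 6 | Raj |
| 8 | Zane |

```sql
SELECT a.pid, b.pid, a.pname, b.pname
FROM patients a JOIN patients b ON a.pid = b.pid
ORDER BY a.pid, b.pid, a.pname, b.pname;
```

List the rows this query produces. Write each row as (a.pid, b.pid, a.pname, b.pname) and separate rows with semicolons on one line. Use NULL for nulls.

(5, 5, Ivan, Ivan); (5, 5, Ivan, Mona); (5, 5, Mona, Ivan); (5, 5, Mona, Mona); (6, 6, Raj, Raj); (8, 8, Bob, Bob); (8, 8, Bob, Wendy); (8, 8, Bob, Zane); (8, 8, Wendy, Bob); (8, 8, Wendy, Wendy); (8, 8, Wendy, Zane); (8, 8, Zane, Bob); (8, 8, Zane, Wendy); (8, 8, Zane, Zane)

INNER JOIN keeps only pairs where the ON condition holds.
Matching on a.pid = b.pid. A NULL in a compared column never satisfies the condition.
- pid=5: 2 matching b row(s), so 2 row(s) emitted.
- pid=8: 3 matching b row(s), so 3 row(s) emitted.
- pid=8: 3 matching b row(s), so 3 row(s) emitted.
- pid=NULL: no matching b row, dropped.
- pid=5: 2 matching b row(s), so 2 row(s) emitted.
- pid=6: 1 matching b row(s), so 1 row(s) emitted.
- pid=8: 3 matching b row(s), so 3 row(s) emitted.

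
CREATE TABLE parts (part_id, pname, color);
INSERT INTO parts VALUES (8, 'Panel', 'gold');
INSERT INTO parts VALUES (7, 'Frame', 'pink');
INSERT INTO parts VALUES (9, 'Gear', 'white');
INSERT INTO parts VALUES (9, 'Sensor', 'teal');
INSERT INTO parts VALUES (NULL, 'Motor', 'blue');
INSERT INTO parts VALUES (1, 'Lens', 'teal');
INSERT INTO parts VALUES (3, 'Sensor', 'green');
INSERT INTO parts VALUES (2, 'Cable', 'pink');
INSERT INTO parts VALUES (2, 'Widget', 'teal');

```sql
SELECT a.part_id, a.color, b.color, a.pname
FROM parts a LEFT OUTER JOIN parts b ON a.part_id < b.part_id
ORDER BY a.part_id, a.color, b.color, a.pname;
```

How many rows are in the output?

LEFT JOIN keeps every row from `parts a`; unmatched rows get NULL for `parts b`'s columns.
Matching on a.part_id < b.part_id. A NULL in a compared column never satisfies the condition.
- a (part_id=8) pairs with 2 row(s) of b.
- a (part_id=7) pairs with 3 row(s) of b.
- a (part_id=9) has no partner → padded with NULL.
- a (part_id=9) has no partner → padded with NULL.
- a (part_id=NULL) has no partner → padded with NULL.
- a (part_id=1) pairs with 7 row(s) of b.
- a (part_id=3) pairs with 4 row(s) of b.
- a (part_id=2) pairs with 5 row(s) of b.
- a (part_id=2) pairs with 5 row(s) of b.
Total: 26 matched + 3 padded = 29 rows.

29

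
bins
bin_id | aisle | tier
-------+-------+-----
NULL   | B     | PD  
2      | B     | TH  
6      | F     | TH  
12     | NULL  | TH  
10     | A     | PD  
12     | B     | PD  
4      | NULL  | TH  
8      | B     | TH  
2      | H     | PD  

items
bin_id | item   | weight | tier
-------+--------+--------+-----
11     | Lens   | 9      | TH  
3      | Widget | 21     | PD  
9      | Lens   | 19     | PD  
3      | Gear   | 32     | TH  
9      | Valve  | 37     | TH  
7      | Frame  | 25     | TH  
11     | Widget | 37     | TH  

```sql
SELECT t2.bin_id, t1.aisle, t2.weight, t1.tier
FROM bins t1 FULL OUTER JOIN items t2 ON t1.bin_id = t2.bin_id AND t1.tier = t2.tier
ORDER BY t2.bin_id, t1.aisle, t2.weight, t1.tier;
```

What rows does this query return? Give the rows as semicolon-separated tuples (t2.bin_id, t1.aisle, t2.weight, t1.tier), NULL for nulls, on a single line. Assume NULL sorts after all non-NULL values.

(3, NULL, 21, NULL); (3, NULL, 32, NULL); (7, NULL, 25, NULL); (9, NULL, 19, NULL); (9, NULL, 37, NULL); (11, NULL, 9, NULL); (11, NULL, 37, NULL); (NULL, A, NULL, PD); (NULL, B, NULL, PD); (NULL, B, NULL, PD); (NULL, B, NULL, TH); (NULL, B, NULL, TH); (NULL, F, NULL, TH); (NULL, H, NULL, PD); (NULL, NULL, NULL, TH); (NULL, NULL, NULL, TH)

FULL OUTER JOIN keeps every row from both sides; unmatched rows get NULL for the other side's columns.
Matching on t1.bin_id = t2.bin_id AND t1.tier = t2.tier. A NULL in a compared column never satisfies the condition.
- t1[0] bin_id=NULL, tier=PD → no match; kept with NULLs on the t2 side.
- t1[1] bin_id=2, tier=TH → no match; kept with NULLs on the t2 side.
- t1[2] bin_id=6, tier=TH → no match; kept with NULLs on the t2 side.
- t1[3] bin_id=12, tier=TH → no match; kept with NULLs on the t2 side.
- t1[4] bin_id=10, tier=PD → no match; kept with NULLs on the t2 side.
- t1[5] bin_id=12, tier=PD → no match; kept with NULLs on the t2 side.
- t1[6] bin_id=4, tier=TH → no match; kept with NULLs on the t2 side.
- t1[7] bin_id=8, tier=TH → no match; kept with NULLs on the t2 side.
- t1[8] bin_id=2, tier=PD → no match; kept with NULLs on the t2 side.
- 7 t2 row(s) had no t1 match → kept, t1 columns NULL.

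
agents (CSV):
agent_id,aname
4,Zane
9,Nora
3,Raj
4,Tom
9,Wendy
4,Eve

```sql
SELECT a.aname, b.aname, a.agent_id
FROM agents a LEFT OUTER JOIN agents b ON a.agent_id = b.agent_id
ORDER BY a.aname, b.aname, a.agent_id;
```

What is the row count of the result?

LEFT JOIN keeps every row from `agents a`; unmatched rows get NULL for `agents b`'s columns.
Matching on a.agent_id = b.agent_id.
- a row (agent_id=4): matches 3 b row(s) → 3 output row(s).
- a row (agent_id=9): matches 2 b row(s) → 2 output row(s).
- a row (agent_id=3): matches 1 b row(s) → 1 output row(s).
- a row (agent_id=4): matches 3 b row(s) → 3 output row(s).
- a row (agent_id=9): matches 2 b row(s) → 2 output row(s).
- a row (agent_id=4): matches 3 b row(s) → 3 output row(s).
Total: 14 rows.

14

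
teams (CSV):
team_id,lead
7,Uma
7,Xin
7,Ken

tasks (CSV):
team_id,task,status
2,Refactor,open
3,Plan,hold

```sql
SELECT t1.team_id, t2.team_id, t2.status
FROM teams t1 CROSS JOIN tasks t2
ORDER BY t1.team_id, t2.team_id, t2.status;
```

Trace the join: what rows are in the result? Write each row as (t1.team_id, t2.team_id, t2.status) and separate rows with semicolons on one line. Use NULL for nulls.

(7, 2, open); (7, 2, open); (7, 2, open); (7, 3, hold); (7, 3, hold); (7, 3, hold)

CROSS JOIN pairs every row of `teams` with every row of `tasks`: 3 × 2 = 6 rows.
After projecting and ordering:
t1.team_id | t2.team_id | t2.status
7 | 2 | open
7 | 2 | open
7 | 2 | open
7 | 3 | hold
7 | 3 | hold
7 | 3 | hold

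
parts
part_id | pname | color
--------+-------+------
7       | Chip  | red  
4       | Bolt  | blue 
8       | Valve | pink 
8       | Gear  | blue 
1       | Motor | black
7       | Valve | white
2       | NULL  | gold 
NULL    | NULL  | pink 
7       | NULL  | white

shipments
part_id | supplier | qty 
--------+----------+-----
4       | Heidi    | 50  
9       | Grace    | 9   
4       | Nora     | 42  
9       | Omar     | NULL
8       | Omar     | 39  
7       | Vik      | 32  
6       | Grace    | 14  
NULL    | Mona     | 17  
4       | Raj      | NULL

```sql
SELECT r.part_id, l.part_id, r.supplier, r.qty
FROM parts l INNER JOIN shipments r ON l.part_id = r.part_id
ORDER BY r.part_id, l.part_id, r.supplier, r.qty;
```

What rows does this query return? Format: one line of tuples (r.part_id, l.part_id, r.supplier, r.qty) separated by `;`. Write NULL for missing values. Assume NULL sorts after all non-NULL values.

(4, 4, Heidi, 50); (4, 4, Nora, 42); (4, 4, Raj, NULL); (7, 7, Vik, 32); (7, 7, Vik, 32); (7, 7, Vik, 32); (8, 8, Omar, 39); (8, 8, Omar, 39)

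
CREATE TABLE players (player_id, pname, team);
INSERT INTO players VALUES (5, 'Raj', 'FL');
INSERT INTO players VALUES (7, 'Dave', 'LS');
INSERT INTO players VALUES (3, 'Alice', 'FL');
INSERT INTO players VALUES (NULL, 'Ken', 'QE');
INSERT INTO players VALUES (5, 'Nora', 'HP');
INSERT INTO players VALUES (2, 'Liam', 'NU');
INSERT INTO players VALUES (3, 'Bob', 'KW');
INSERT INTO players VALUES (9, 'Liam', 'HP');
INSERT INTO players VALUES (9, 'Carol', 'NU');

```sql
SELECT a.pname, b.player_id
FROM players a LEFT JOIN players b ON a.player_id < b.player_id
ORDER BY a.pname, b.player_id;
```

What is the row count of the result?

28

LEFT JOIN keeps every row from `players a`; unmatched rows get NULL for `players b`'s columns.
Matching on a.player_id < b.player_id. A NULL in a compared column never satisfies the condition.
Matched pairs: 25; unmatched a rows kept: 3.
Total: 25 matched + 3 padded = 28 rows.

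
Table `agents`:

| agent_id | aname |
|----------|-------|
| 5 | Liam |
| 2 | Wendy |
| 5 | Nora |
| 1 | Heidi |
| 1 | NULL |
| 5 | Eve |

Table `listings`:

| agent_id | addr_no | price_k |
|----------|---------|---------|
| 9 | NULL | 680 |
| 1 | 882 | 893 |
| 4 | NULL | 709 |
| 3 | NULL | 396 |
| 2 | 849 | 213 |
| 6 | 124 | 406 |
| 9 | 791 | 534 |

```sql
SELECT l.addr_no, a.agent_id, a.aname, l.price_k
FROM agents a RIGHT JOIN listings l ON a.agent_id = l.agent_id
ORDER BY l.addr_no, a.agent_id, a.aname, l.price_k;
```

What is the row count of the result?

RIGHT JOIN keeps every row from `listings`; unmatched rows get NULL for `agents`'s columns.
Matching on a.agent_id = l.agent_id.
Matched pairs: 3; unmatched l rows kept: 5.
Total: 3 matched + 5 padded = 8 rows.

8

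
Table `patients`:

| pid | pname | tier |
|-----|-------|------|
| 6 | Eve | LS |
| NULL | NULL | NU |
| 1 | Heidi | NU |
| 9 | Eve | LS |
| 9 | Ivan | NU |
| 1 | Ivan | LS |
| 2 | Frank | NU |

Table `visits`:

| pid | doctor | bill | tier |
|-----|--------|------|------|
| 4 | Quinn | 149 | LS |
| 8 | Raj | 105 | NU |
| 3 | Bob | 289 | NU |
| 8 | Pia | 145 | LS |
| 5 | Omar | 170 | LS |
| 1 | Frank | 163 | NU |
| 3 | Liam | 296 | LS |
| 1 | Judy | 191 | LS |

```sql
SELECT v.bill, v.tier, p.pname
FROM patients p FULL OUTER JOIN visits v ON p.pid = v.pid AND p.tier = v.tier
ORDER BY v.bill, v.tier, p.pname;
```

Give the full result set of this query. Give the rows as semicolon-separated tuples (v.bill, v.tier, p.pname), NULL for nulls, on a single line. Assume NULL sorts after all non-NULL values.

FULL OUTER JOIN keeps every row from both sides; unmatched rows get NULL for the other side's columns.
Matching on p.pid = v.pid AND p.tier = v.tier. A NULL in a compared column never satisfies the condition.
Matched pairs: 2; unmatched p rows kept: 5; unmatched v rows kept: 6.

(105, NU, NULL); (145, LS, NULL); (149, LS, NULL); (163, NU, Heidi); (170, LS, NULL); (191, LS, Ivan); (289, NU, NULL); (296, LS, NULL); (NULL, NULL, Eve); (NULL, NULL, Eve); (NULL, NULL, Frank); (NULL, NULL, Ivan); (NULL, NULL, NULL)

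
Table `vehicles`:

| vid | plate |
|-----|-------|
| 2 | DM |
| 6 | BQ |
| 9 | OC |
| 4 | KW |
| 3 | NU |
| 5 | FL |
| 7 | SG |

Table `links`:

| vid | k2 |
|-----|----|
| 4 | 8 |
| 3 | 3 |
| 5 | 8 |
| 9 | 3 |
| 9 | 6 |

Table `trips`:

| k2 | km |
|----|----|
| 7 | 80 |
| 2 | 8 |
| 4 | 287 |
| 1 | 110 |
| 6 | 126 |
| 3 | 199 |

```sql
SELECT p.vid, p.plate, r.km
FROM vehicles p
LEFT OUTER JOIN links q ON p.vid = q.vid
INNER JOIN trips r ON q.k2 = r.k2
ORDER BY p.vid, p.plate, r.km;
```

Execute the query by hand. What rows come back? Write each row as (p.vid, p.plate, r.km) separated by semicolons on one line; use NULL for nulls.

(3, NU, 199); (9, OC, 126); (9, OC, 199)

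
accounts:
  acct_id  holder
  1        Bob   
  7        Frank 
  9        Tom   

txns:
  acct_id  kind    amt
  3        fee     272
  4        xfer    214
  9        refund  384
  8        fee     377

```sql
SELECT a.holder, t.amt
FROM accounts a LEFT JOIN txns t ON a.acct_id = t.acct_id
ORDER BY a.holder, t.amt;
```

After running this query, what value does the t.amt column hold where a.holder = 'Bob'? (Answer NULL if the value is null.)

LEFT JOIN keeps every row from `accounts`; unmatched rows get NULL for `txns`'s columns.
Matching on a.acct_id = t.acct_id.
- a row (acct_id=1): no match → kept, t columns NULL.
- a row (acct_id=7): no match → kept, t columns NULL.
- a row (acct_id=9): matches 1 t row(s) → 1 output row(s).

NULL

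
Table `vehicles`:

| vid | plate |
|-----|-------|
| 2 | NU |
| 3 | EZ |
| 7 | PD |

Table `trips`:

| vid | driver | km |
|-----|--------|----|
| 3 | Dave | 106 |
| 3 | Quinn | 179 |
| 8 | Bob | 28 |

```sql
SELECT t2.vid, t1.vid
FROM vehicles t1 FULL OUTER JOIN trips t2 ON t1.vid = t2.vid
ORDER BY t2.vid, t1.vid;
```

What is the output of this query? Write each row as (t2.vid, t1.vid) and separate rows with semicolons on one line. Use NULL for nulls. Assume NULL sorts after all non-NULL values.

FULL OUTER JOIN keeps every row from both sides; unmatched rows get NULL for the other side's columns.
Matching on t1.vid = t2.vid.
Matched pairs: 2; unmatched t1 rows kept: 2; unmatched t2 rows kept: 1.

(3, 3); (3, 3); (8, NULL); (NULL, 2); (NULL, 7)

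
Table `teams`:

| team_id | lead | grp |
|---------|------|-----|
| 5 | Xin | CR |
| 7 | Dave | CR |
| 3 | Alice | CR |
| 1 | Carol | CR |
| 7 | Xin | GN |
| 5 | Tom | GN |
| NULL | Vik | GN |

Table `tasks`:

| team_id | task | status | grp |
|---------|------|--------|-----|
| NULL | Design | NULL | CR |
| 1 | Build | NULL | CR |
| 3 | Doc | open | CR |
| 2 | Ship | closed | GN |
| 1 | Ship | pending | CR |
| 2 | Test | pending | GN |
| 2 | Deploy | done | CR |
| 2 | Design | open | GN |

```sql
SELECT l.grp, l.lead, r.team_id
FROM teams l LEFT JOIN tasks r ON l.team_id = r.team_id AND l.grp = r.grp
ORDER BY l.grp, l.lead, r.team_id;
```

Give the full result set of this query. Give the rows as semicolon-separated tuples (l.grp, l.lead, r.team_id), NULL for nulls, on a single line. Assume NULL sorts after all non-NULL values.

(CR, Alice, 3); (CR, Carol, 1); (CR, Carol, 1); (CR, Dave, NULL); (CR, Xin, NULL); (GN, Tom, NULL); (GN, Vik, NULL); (GN, Xin, NULL)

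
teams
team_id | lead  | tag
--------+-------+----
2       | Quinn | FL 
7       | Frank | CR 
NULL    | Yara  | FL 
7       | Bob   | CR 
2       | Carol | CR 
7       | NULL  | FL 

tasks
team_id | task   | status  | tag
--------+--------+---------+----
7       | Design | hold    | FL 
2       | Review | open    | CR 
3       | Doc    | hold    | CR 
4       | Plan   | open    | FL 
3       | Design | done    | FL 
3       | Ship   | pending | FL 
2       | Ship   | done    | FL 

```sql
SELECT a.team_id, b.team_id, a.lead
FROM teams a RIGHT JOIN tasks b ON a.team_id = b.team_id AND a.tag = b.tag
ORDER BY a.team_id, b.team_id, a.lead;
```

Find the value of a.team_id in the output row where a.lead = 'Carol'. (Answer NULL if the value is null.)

2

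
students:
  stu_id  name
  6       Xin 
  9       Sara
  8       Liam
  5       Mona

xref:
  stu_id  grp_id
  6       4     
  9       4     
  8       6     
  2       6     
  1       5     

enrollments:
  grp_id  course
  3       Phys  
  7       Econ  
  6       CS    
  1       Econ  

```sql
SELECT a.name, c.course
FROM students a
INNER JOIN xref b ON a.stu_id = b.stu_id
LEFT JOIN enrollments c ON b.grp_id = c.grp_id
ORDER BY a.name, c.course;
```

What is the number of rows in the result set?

Joins associate left-to-right: students INNER JOIN xref on stu_id gives 3 intermediate row(s).
Then LEFT JOIN `enrollments c` on grp_id: each of those 3 rows is kept; rows whose b.grp_id has no match in c get NULL for c's columns.
Result: 3 row(s).

3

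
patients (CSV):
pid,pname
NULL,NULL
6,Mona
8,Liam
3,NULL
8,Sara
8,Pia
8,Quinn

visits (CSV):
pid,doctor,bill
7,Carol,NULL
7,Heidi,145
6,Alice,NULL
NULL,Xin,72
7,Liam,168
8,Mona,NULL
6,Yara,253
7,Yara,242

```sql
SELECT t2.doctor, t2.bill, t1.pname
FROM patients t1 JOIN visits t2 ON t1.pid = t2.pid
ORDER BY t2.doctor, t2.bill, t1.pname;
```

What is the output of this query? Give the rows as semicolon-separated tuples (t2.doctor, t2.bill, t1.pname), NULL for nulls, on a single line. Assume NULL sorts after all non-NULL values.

INNER JOIN keeps only pairs where the ON condition holds.
Matching on t1.pid = t2.pid. A NULL in a compared column never satisfies the condition.
Matched pairs: 6.

(Alice, NULL, Mona); (Mona, NULL, Liam); (Mona, NULL, Pia); (Mona, NULL, Quinn); (Mona, NULL, Sara); (Yara, 253, Mona)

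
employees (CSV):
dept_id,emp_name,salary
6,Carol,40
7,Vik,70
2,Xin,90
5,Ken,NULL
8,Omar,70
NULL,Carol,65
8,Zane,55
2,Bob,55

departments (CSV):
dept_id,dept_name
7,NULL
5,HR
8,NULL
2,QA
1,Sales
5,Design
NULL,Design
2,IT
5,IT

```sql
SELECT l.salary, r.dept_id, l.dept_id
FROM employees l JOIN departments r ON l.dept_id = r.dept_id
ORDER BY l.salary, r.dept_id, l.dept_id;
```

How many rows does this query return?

10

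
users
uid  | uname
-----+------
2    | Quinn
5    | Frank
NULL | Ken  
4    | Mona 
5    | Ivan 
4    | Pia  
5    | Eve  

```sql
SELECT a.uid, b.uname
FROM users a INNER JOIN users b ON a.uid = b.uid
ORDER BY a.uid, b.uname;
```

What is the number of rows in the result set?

14

INNER JOIN keeps only pairs where the ON condition holds.
Matching on a.uid = b.uid. A NULL in a compared column never satisfies the condition.
- a (uid=2) pairs with 1 row(s) of b.
- a (uid=5) pairs with 3 row(s) of b.
- a (uid=NULL) has no partner → excluded.
- a (uid=4) pairs with 2 row(s) of b.
- a (uid=5) pairs with 3 row(s) of b.
- a (uid=4) pairs with 2 row(s) of b.
- a (uid=5) pairs with 3 row(s) of b.
Total: 14 rows.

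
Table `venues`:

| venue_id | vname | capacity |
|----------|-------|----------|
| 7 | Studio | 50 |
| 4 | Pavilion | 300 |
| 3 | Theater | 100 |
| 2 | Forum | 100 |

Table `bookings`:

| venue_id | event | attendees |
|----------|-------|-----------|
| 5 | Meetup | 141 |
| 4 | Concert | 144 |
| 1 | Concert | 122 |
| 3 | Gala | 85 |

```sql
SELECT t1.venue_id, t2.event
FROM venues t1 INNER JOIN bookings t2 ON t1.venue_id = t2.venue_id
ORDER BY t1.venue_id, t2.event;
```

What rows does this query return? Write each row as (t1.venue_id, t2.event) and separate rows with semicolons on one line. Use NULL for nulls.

INNER JOIN keeps only pairs where the ON condition holds.
Matching on t1.venue_id = t2.venue_id.
Matched pairs: 2.

(3, Gala); (4, Concert)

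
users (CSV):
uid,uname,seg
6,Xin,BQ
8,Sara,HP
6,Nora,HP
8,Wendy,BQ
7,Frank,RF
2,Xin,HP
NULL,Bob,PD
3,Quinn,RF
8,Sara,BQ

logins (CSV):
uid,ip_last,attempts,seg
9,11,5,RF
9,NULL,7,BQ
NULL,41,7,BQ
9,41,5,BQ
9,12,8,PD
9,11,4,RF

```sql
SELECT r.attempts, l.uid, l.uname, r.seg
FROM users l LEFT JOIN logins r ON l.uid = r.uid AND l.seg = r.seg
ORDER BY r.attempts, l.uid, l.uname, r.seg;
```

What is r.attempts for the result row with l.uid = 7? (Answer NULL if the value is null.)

LEFT JOIN keeps every row from `users`; unmatched rows get NULL for `logins`'s columns.
Matching on l.uid = r.uid AND l.seg = r.seg. A NULL in a compared column never satisfies the condition.
- l[0] uid=6, seg=BQ → no match; kept with NULLs on the r side.
- l[1] uid=8, seg=HP → no match; kept with NULLs on the r side.
- l[2] uid=6, seg=HP → no match; kept with NULLs on the r side.
- l[3] uid=8, seg=BQ → no match; kept with NULLs on the r side.
- l[4] uid=7, seg=RF → no match; kept with NULLs on the r side.
- l[5] uid=2, seg=HP → no match; kept with NULLs on the r side.
- l[6] uid=NULL, seg=PD → no match; kept with NULLs on the r side.
- l[7] uid=3, seg=RF → no match; kept with NULLs on the r side.
- l[8] uid=8, seg=BQ → no match; kept with NULLs on the r side.

NULL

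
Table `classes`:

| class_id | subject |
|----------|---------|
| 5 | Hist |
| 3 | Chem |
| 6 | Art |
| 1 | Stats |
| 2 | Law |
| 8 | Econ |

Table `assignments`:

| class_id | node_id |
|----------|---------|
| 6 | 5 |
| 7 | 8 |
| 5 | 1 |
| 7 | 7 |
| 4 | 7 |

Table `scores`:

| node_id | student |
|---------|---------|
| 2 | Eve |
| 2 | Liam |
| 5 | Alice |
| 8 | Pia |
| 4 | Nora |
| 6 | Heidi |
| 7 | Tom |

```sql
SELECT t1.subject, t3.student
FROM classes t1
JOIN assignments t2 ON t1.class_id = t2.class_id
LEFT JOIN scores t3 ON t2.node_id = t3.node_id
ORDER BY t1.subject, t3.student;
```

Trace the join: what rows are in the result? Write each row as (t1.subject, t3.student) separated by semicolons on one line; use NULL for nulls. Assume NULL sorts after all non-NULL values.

(Art, Alice); (Hist, NULL)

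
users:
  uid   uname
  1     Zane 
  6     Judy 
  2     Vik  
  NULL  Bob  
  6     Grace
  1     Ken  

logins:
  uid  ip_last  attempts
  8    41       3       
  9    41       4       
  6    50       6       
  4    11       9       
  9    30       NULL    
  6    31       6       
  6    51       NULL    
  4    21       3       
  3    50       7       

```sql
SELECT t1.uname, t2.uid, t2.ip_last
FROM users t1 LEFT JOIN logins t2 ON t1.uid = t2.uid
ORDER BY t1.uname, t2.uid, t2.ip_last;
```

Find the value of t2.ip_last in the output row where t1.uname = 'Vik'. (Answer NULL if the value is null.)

NULL

LEFT JOIN keeps every row from `users`; unmatched rows get NULL for `logins`'s columns.
Matching on t1.uid = t2.uid. A NULL in a compared column never satisfies the condition.
Matched pairs: 6; unmatched t1 rows kept: 4.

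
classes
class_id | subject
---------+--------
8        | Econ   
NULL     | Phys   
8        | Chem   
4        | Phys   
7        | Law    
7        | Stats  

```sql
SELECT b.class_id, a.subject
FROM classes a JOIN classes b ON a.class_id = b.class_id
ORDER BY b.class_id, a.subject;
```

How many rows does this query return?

INNER JOIN keeps only pairs where the ON condition holds.
Matching on a.class_id = b.class_id. A NULL in a compared column never satisfies the condition.
- class_id=8: 2 matching b row(s), so 2 row(s) emitted.
- class_id=NULL: no matching b row, dropped.
- class_id=8: 2 matching b row(s), so 2 row(s) emitted.
- class_id=4: 1 matching b row(s), so 1 row(s) emitted.
- class_id=7: 2 matching b row(s), so 2 row(s) emitted.
- class_id=7: 2 matching b row(s), so 2 row(s) emitted.
Total: 9 rows.

9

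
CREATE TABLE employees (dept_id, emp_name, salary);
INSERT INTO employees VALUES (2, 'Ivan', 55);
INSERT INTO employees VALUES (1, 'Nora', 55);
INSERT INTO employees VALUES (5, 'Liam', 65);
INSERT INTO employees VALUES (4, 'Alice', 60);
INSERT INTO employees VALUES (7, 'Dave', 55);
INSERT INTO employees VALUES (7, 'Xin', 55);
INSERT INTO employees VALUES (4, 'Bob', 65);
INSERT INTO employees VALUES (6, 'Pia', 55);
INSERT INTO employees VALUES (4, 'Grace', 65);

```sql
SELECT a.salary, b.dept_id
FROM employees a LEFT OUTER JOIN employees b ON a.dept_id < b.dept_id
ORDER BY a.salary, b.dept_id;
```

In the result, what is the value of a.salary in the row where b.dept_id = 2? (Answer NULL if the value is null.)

LEFT JOIN keeps every row from `employees a`; unmatched rows get NULL for `employees b`'s columns.
Matching on a.dept_id < b.dept_id.
Matched pairs: 32; unmatched a rows kept: 2.

55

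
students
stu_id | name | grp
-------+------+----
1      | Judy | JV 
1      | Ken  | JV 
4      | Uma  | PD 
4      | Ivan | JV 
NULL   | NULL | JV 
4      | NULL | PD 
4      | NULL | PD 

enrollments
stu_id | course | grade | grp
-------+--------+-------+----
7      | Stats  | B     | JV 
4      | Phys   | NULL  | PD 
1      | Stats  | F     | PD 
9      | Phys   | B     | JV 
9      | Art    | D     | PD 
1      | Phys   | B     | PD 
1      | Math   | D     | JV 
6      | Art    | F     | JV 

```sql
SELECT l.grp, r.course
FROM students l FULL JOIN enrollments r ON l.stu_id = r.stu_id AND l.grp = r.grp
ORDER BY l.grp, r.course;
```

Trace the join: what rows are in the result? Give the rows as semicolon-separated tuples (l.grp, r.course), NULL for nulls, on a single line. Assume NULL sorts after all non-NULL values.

(JV, Math); (JV, Math); (JV, NULL); (JV, NULL); (PD, Phys); (PD, Phys); (PD, Phys); (NULL, Art); (NULL, Art); (NULL, Phys); (NULL, Phys); (NULL, Stats); (NULL, Stats)

FULL OUTER JOIN keeps every row from both sides; unmatched rows get NULL for the other side's columns.
Matching on l.stu_id = r.stu_id AND l.grp = r.grp. A NULL in a compared column never satisfies the condition.
- l (stu_id=1, grp=JV) pairs with 1 row(s) of r.
- l (stu_id=1, grp=JV) pairs with 1 row(s) of r.
- l (stu_id=4, grp=PD) pairs with 1 row(s) of r.
- l (stu_id=4, grp=JV) has no partner → padded with NULL.
- l (stu_id=NULL, grp=JV) has no partner → padded with NULL.
- l (stu_id=4, grp=PD) pairs with 1 row(s) of r.
- l (stu_id=4, grp=PD) pairs with 1 row(s) of r.
- 6 row(s) from r found no l partner → padded with NULL.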